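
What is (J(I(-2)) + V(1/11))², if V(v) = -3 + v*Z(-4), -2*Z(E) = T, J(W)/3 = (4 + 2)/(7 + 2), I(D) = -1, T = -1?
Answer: 441/484 ≈ 0.91116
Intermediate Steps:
J(W) = 2 (J(W) = 3*((4 + 2)/(7 + 2)) = 3*(6/9) = 3*(6*(⅑)) = 3*(⅔) = 2)
Z(E) = ½ (Z(E) = -½*(-1) = ½)
V(v) = -3 + v/2 (V(v) = -3 + v*(½) = -3 + v/2)
(J(I(-2)) + V(1/11))² = (2 + (-3 + (½)/11))² = (2 + (-3 + (½)*(1/11)))² = (2 + (-3 + 1/22))² = (2 - 65/22)² = (-21/22)² = 441/484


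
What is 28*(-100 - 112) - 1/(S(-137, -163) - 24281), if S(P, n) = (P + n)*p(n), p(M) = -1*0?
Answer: -144132015/24281 ≈ -5936.0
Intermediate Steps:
p(M) = 0
S(P, n) = 0 (S(P, n) = (P + n)*0 = 0)
28*(-100 - 112) - 1/(S(-137, -163) - 24281) = 28*(-100 - 112) - 1/(0 - 24281) = 28*(-212) - 1/(-24281) = -5936 - 1*(-1/24281) = -5936 + 1/24281 = -144132015/24281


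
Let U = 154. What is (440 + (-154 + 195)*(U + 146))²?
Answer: 162307600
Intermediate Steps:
(440 + (-154 + 195)*(U + 146))² = (440 + (-154 + 195)*(154 + 146))² = (440 + 41*300)² = (440 + 12300)² = 12740² = 162307600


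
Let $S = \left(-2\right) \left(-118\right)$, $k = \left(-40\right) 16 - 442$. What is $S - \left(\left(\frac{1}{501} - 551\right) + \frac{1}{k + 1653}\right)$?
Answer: $\frac{225136805}{286071} \approx 787.0$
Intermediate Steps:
$k = -1082$ ($k = -640 - 442 = -1082$)
$S = 236$
$S - \left(\left(\frac{1}{501} - 551\right) + \frac{1}{k + 1653}\right) = 236 - \left(\left(\frac{1}{501} - 551\right) + \frac{1}{-1082 + 1653}\right) = 236 - \left(\left(\frac{1}{501} - 551\right) + \frac{1}{571}\right) = 236 - \left(- \frac{276050}{501} + \frac{1}{571}\right) = 236 - - \frac{157624049}{286071} = 236 + \frac{157624049}{286071} = \frac{225136805}{286071}$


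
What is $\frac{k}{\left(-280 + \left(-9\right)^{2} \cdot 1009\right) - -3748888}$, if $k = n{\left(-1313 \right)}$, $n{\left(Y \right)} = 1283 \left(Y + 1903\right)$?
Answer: $\frac{756970}{3830337} \approx 0.19762$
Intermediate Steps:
$n{\left(Y \right)} = 2441549 + 1283 Y$ ($n{\left(Y \right)} = 1283 \left(1903 + Y\right) = 2441549 + 1283 Y$)
$k = 756970$ ($k = 2441549 + 1283 \left(-1313\right) = 2441549 - 1684579 = 756970$)
$\frac{k}{\left(-280 + \left(-9\right)^{2} \cdot 1009\right) - -3748888} = \frac{756970}{\left(-280 + \left(-9\right)^{2} \cdot 1009\right) - -3748888} = \frac{756970}{\left(-280 + 81 \cdot 1009\right) + 3748888} = \frac{756970}{\left(-280 + 81729\right) + 3748888} = \frac{756970}{81449 + 3748888} = \frac{756970}{3830337}$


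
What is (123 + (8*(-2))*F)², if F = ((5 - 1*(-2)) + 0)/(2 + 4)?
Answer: 97969/9 ≈ 10885.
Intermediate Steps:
F = 7/6 (F = ((5 + 2) + 0)/6 = (7 + 0)*(⅙) = 7*(⅙) = 7/6 ≈ 1.1667)
(123 + (8*(-2))*F)² = (123 + (8*(-2))*(7/6))² = (123 - 16*7/6)² = (123 - 56/3)² = (313/3)² = 97969/9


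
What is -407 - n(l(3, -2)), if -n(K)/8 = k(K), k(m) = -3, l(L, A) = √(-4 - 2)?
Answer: -431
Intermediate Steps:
l(L, A) = I*√6 (l(L, A) = √(-6) = I*√6)
n(K) = 24 (n(K) = -8*(-3) = 24)
-407 - n(l(3, -2)) = -407 - 1*24 = -407 - 24 = -431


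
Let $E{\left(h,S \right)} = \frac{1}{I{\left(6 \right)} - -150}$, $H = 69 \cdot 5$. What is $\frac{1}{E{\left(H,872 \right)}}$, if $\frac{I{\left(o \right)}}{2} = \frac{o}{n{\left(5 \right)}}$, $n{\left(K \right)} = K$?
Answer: $\frac{762}{5} \approx 152.4$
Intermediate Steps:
$H = 345$
$I{\left(o \right)} = \frac{2 o}{5}$ ($I{\left(o \right)} = 2 \frac{o}{5} = \frac{2 o}{5}$)
$E{\left(h,S \right)} = \frac{5}{762}$ ($E{\left(h,S \right)} = \frac{1}{\frac{2}{5} \cdot 6 - -150} = \frac{1}{\frac{12}{5} + \left(-35 + 185\right)} = \frac{1}{\frac{12}{5} + 150} = \frac{1}{\frac{762}{5}} = \frac{5}{762}$)
$\frac{1}{E{\left(H,872 \right)}} = \frac{1}{\frac{5}{762}} = \frac{762}{5}$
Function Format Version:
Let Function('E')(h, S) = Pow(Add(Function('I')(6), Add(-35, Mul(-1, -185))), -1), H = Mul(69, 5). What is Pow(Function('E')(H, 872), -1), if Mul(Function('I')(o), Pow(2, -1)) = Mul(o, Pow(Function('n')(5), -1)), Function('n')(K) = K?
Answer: Rational(762, 5) ≈ 152.40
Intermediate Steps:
H = 345
Function('I')(o) = Mul(Rational(2, 5), o) (Function('I')(o) = Mul(2, Mul(o, Pow(5, -1))) = Mul(2, Mul(o, Rational(1, 5))) = Mul(2, Mul(Rational(1, 5), o)) = Mul(Rational(2, 5), o))
Function('E')(h, S) = Rational(5, 762) (Function('E')(h, S) = Pow(Add(Mul(Rational(2, 5), 6), Add(-35, Mul(-1, -185))), -1) = Pow(Add(Rational(12, 5), Add(-35, 185)), -1) = Pow(Add(Rational(12, 5), 150), -1) = Pow(Rational(762, 5), -1) = Rational(5, 762))
Pow(Function('E')(H, 872), -1) = Pow(Rational(5, 762), -1) = Rational(762, 5)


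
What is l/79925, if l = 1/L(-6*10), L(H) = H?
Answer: -1/4795500 ≈ -2.0853e-7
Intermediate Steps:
l = -1/60 (l = 1/(-6*10) = 1/(-60) = -1/60 ≈ -0.016667)
l/79925 = -1/60/79925 = -1/60*1/79925 = -1/4795500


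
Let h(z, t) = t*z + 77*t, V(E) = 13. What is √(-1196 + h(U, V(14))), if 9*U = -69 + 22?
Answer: 13*I*√14/3 ≈ 16.214*I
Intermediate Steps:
U = -47/9 (U = (-69 + 22)/9 = (⅑)*(-47) = -47/9 ≈ -5.2222)
h(z, t) = 77*t + t*z
√(-1196 + h(U, V(14))) = √(-1196 + 13*(77 - 47/9)) = √(-1196 + 13*(646/9)) = √(-1196 + 8398/9) = √(-2366/9) = 13*I*√14/3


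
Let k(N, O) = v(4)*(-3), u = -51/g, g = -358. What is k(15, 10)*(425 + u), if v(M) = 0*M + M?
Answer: -913206/179 ≈ -5101.7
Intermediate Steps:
u = 51/358 (u = -51/(-358) = -51*(-1/358) = 51/358 ≈ 0.14246)
v(M) = M (v(M) = 0 + M = M)
k(N, O) = -12 (k(N, O) = 4*(-3) = -12)
k(15, 10)*(425 + u) = -12*(425 + 51/358) = -12*152201/358 = -913206/179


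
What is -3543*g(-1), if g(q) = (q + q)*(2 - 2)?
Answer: 0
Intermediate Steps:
g(q) = 0 (g(q) = (2*q)*0 = 0)
-3543*g(-1) = -3543*0 = 0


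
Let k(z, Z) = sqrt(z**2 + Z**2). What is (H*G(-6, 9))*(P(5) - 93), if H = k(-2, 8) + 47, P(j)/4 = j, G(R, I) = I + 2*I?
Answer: -92637 - 3942*sqrt(17) ≈ -1.0889e+5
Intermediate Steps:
G(R, I) = 3*I
P(j) = 4*j
k(z, Z) = sqrt(Z**2 + z**2)
H = 47 + 2*sqrt(17) (H = sqrt(8**2 + (-2)**2) + 47 = sqrt(64 + 4) + 47 = sqrt(68) + 47 = 2*sqrt(17) + 47 = 47 + 2*sqrt(17) ≈ 55.246)
(H*G(-6, 9))*(P(5) - 93) = ((47 + 2*sqrt(17))*(3*9))*(4*5 - 93) = ((47 + 2*sqrt(17))*27)*(20 - 93) = (1269 + 54*sqrt(17))*(-73) = -92637 - 3942*sqrt(17)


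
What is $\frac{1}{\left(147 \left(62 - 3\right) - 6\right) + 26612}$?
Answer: $\frac{1}{35279} \approx 2.8345 \cdot 10^{-5}$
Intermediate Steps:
$\frac{1}{\left(147 \left(62 - 3\right) - 6\right) + 26612} = \frac{1}{\left(147 \cdot 59 - 6\right) + 26612} = \frac{1}{\left(8673 - 6\right) + 26612} = \frac{1}{8667 + 26612} = \frac{1}{35279}$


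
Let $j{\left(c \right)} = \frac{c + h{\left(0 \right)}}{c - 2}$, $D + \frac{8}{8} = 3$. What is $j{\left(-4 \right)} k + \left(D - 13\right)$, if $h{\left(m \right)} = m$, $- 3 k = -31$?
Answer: $- \frac{37}{9} \approx -4.1111$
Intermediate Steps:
$D = 2$ ($D = -1 + 3 = 2$)
$k = \frac{31}{3}$ ($k = \left(- \frac{1}{3}\right) \left(-31\right) = \frac{31}{3} \approx 10.333$)
$j{\left(c \right)} = \frac{c}{-2 + c}$ ($j{\left(c \right)} = \frac{c + 0}{c - 2} = \frac{c}{-2 + c}$)
$j{\left(-4 \right)} k + \left(D - 13\right) = - \frac{4}{-2 - 4} \cdot \frac{31}{3} + \left(2 - 13\right) = - \frac{4}{-6} \cdot \frac{31}{3} + \left(2 - 13\right) = \left(-4\right) \left(- \frac{1}{6}\right) \frac{31}{3} - 11 = \frac{2}{3} \cdot \frac{31}{3} - 11 = \frac{62}{9} - 11 = - \frac{37}{9}$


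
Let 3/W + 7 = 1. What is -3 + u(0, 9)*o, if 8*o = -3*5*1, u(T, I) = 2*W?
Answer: -9/8 ≈ -1.1250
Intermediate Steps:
W = -1/2 (W = 3/(-7 + 1) = 3/(-6) = 3*(-1/6) = -1/2 ≈ -0.50000)
u(T, I) = -1 (u(T, I) = 2*(-1/2) = -1)
o = -15/8 (o = (-3*5*1)/8 = (-15*1)/8 = (1/8)*(-15) = -15/8 ≈ -1.8750)
-3 + u(0, 9)*o = -3 - 1*(-15/8) = -3 + 15/8 = -9/8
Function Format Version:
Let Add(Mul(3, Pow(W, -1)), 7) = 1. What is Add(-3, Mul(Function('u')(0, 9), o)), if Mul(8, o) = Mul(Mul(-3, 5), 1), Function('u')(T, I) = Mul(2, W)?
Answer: Rational(-9, 8) ≈ -1.1250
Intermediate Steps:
W = Rational(-1, 2) (W = Mul(3, Pow(Add(-7, 1), -1)) = Mul(3, Pow(-6, -1)) = Mul(3, Rational(-1, 6)) = Rational(-1, 2) ≈ -0.50000)
Function('u')(T, I) = -1 (Function('u')(T, I) = Mul(2, Rational(-1, 2)) = -1)
o = Rational(-15, 8) (o = Mul(Rational(1, 8), Mul(Mul(-3, 5), 1)) = Mul(Rational(1, 8), Mul(-15, 1)) = Mul(Rational(1, 8), -15) = Rational(-15, 8) ≈ -1.8750)
Add(-3, Mul(Function('u')(0, 9), o)) = Add(-3, Mul(-1, Rational(-15, 8))) = Add(-3, Rational(15, 8)) = Rational(-9, 8)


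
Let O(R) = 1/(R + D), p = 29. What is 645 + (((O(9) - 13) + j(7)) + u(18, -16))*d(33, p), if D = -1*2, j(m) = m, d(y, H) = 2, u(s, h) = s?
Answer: 4685/7 ≈ 669.29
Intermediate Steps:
D = -2
O(R) = 1/(-2 + R) (O(R) = 1/(R - 2) = 1/(-2 + R))
645 + (((O(9) - 13) + j(7)) + u(18, -16))*d(33, p) = 645 + (((1/(-2 + 9) - 13) + 7) + 18)*2 = 645 + (((1/7 - 13) + 7) + 18)*2 = 645 + (((⅐ - 13) + 7) + 18)*2 = 645 + ((-90/7 + 7) + 18)*2 = 645 + (-41/7 + 18)*2 = 645 + (85/7)*2 = 645 + 170/7 = 4685/7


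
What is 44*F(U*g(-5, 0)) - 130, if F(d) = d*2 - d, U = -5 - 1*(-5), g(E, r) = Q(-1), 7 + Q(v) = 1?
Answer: -130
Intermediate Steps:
Q(v) = -6 (Q(v) = -7 + 1 = -6)
g(E, r) = -6
U = 0 (U = -5 + 5 = 0)
F(d) = d (F(d) = 2*d - d = d)
44*F(U*g(-5, 0)) - 130 = 44*(0*(-6)) - 130 = 44*0 - 130 = 0 - 130 = -130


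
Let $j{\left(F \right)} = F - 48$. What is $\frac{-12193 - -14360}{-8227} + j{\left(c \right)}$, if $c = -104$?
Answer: $- \frac{1252671}{8227} \approx -152.26$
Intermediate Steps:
$j{\left(F \right)} = -48 + F$
$\frac{-12193 - -14360}{-8227} + j{\left(c \right)} = \frac{-12193 - -14360}{-8227} - 152 = \left(-12193 + 14360\right) \left(- \frac{1}{8227}\right) - 152 = 2167 \left(- \frac{1}{8227}\right) - 152 = - \frac{2167}{8227} - 152 = - \frac{1252671}{8227}$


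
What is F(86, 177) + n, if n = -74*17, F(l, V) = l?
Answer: -1172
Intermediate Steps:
n = -1258
F(86, 177) + n = 86 - 1258 = -1172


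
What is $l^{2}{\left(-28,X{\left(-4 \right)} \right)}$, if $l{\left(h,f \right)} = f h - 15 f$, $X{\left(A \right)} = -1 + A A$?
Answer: $416025$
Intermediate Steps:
$X{\left(A \right)} = -1 + A^{2}$
$l{\left(h,f \right)} = - 15 f + f h$
$l^{2}{\left(-28,X{\left(-4 \right)} \right)} = \left(\left(-1 + \left(-4\right)^{2}\right) \left(-15 - 28\right)\right)^{2} = \left(\left(-1 + 16\right) \left(-43\right)\right)^{2} = \left(15 \left(-43\right)\right)^{2} = \left(-645\right)^{2} = 416025$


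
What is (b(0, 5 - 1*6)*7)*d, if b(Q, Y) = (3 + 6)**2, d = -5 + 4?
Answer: -567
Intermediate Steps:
d = -1
b(Q, Y) = 81 (b(Q, Y) = 9**2 = 81)
(b(0, 5 - 1*6)*7)*d = (81*7)*(-1) = 567*(-1) = -567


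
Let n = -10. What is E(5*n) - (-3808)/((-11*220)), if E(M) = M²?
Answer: 1511548/605 ≈ 2498.4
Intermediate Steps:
E(5*n) - (-3808)/((-11*220)) = (5*(-10))² - (-3808)/((-11*220)) = (-50)² - (-3808)/(-2420) = 2500 - (-3808)*(-1)/2420 = 2500 - 1*952/605 = 2500 - 952/605 = 1511548/605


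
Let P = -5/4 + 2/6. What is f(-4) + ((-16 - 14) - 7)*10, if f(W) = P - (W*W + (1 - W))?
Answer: -4703/12 ≈ -391.92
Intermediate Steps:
P = -11/12 (P = -5*1/4 + 2*(1/6) = -5/4 + 1/3 = -11/12 ≈ -0.91667)
f(W) = -23/12 + W - W**2 (f(W) = -11/12 - (W*W + (1 - W)) = -11/12 - (W**2 + (1 - W)) = -11/12 - (1 + W**2 - W) = -11/12 + (-1 + W - W**2) = -23/12 + W - W**2)
f(-4) + ((-16 - 14) - 7)*10 = (-23/12 - 4 - 1*(-4)**2) + ((-16 - 14) - 7)*10 = (-23/12 - 4 - 1*16) + (-30 - 7)*10 = (-23/12 - 4 - 16) - 37*10 = -263/12 - 370 = -4703/12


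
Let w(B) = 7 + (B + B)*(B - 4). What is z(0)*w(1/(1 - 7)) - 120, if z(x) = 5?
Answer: -1405/18 ≈ -78.056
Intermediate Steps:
w(B) = 7 + 2*B*(-4 + B) (w(B) = 7 + (2*B)*(-4 + B) = 7 + 2*B*(-4 + B))
z(0)*w(1/(1 - 7)) - 120 = 5*(7 - 8/(1 - 7) + 2*(1/(1 - 7))²) - 120 = 5*(7 - 8/(-6) + 2*(1/(-6))²) - 120 = 5*(7 - 8*(-⅙) + 2*(-⅙)²) - 120 = 5*(7 + 4/3 + 2*(1/36)) - 120 = 5*(7 + 4/3 + 1/18) - 120 = 5*(151/18) - 120 = 755/18 - 120 = -1405/18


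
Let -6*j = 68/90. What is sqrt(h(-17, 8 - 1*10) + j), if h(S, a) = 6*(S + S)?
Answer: I*sqrt(413355)/45 ≈ 14.287*I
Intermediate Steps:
h(S, a) = 12*S (h(S, a) = 6*(2*S) = 12*S)
j = -17/135 (j = -34/(3*90) = -1/6*34/45 = -17/135 ≈ -0.12593)
sqrt(h(-17, 8 - 1*10) + j) = sqrt(12*(-17) - 17/135) = sqrt(-204 - 17/135) = sqrt(-27557/135) = I*sqrt(413355)/45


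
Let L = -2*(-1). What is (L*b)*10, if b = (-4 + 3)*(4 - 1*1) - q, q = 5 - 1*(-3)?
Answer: -220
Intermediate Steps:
L = 2
q = 8 (q = 5 + 3 = 8)
b = -11 (b = (-4 + 3)*(4 - 1*1) - 1*8 = -(4 - 1) - 8 = -1*3 - 8 = -3 - 8 = -11)
(L*b)*10 = (2*(-11))*10 = -22*10 = -220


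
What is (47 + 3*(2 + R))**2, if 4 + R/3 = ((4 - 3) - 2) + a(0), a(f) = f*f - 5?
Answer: 1369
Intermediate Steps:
a(f) = -5 + f**2 (a(f) = f**2 - 5 = -5 + f**2)
R = -30 (R = -12 + 3*(((4 - 3) - 2) + (-5 + 0**2)) = -12 + 3*((1 - 2) + (-5 + 0)) = -12 + 3*(-1 - 5) = -12 + 3*(-6) = -12 - 18 = -30)
(47 + 3*(2 + R))**2 = (47 + 3*(2 - 30))**2 = (47 + 3*(-28))**2 = (47 - 84)**2 = (-37)**2 = 1369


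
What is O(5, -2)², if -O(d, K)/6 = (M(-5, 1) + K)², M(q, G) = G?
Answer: 36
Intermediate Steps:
O(d, K) = -6*(1 + K)²
O(5, -2)² = (-6*(1 - 2)²)² = (-6*(-1)²)² = (-6*1)² = (-6)² = 36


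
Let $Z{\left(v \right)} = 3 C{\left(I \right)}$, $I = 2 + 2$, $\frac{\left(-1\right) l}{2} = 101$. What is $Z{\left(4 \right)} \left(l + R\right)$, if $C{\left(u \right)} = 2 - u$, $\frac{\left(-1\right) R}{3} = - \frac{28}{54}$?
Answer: $\frac{3608}{3} \approx 1202.7$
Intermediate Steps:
$R = \frac{14}{9}$ ($R = - 3 \left(- \frac{28}{54}\right) = - 3 \left(\left(-28\right) \frac{1}{54}\right) = \left(-3\right) \left(- \frac{14}{27}\right) = \frac{14}{9} \approx 1.5556$)
$l = -202$ ($l = \left(-2\right) 101 = -202$)
$I = 4$
$Z{\left(v \right)} = -6$ ($Z{\left(v \right)} = 3 \left(2 - 4\right) = 3 \left(-2\right) = -6$)
$Z{\left(4 \right)} \left(l + R\right) = - 6 \left(-202 + \frac{14}{9}\right) = \left(-6\right) \left(- \frac{1804}{9}\right) = \frac{3608}{3}$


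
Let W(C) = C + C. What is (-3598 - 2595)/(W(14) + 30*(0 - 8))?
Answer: 6193/212 ≈ 29.212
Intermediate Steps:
W(C) = 2*C
(-3598 - 2595)/(W(14) + 30*(0 - 8)) = (-3598 - 2595)/(2*14 + 30*(0 - 8)) = -6193/(28 + 30*(-8)) = -6193/(28 - 240) = -6193/(-212) = -6193*(-1/212) = 6193/212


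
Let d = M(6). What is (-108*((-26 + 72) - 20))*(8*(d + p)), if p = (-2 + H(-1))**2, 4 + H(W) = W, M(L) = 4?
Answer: -1190592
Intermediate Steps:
H(W) = -4 + W
d = 4
p = 49 (p = (-2 + (-4 - 1))**2 = (-2 - 5)**2 = (-7)**2 = 49)
(-108*((-26 + 72) - 20))*(8*(d + p)) = (-108*((-26 + 72) - 20))*(8*(4 + 49)) = (-108*(46 - 20))*(8*53) = -108*26*424 = -2808*424 = -1190592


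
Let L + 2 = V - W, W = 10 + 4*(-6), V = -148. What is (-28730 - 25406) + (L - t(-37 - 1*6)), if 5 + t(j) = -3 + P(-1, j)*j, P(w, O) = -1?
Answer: -54307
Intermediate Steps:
W = -14 (W = 10 - 24 = -14)
t(j) = -8 - j (t(j) = -5 + (-3 - j) = -8 - j)
L = -136 (L = -2 + (-148 - 1*(-14)) = -2 + (-148 + 14) = -2 - 134 = -136)
(-28730 - 25406) + (L - t(-37 - 1*6)) = (-28730 - 25406) + (-136 - (-8 - (-37 - 1*6))) = -54136 + (-136 - (-8 - (-37 - 6))) = -54136 + (-136 - (-8 - 1*(-43))) = -54136 + (-136 - (-8 + 43)) = -54136 + (-136 - 1*35) = -54136 + (-136 - 35) = -54136 - 171 = -54307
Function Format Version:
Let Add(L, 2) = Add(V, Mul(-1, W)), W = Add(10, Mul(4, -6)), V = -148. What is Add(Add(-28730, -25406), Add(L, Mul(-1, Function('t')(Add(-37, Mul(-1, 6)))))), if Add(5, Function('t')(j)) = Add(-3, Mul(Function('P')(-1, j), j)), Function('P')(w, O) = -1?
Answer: -54307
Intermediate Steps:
W = -14 (W = Add(10, -24) = -14)
Function('t')(j) = Add(-8, Mul(-1, j)) (Function('t')(j) = Add(-5, Add(-3, Mul(-1, j))) = Add(-8, Mul(-1, j)))
L = -136 (L = Add(-2, Add(-148, Mul(-1, -14))) = Add(-2, Add(-148, 14)) = Add(-2, -134) = -136)
Add(Add(-28730, -25406), Add(L, Mul(-1, Function('t')(Add(-37, Mul(-1, 6)))))) = Add(Add(-28730, -25406), Add(-136, Mul(-1, Add(-8, Mul(-1, Add(-37, Mul(-1, 6))))))) = Add(-54136, Add(-136, Mul(-1, Add(-8, Mul(-1, Add(-37, -6)))))) = Add(-54136, Add(-136, Mul(-1, Add(-8, Mul(-1, -43))))) = Add(-54136, Add(-136, Mul(-1, Add(-8, 43)))) = Add(-54136, Add(-136, Mul(-1, 35))) = Add(-54136, Add(-136, -35)) = Add(-54136, -171) = -54307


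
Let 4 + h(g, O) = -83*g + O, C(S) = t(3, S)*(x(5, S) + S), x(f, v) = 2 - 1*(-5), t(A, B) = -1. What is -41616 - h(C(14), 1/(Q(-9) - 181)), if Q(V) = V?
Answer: -8237449/190 ≈ -43355.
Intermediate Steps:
x(f, v) = 7 (x(f, v) = 2 + 5 = 7)
C(S) = -7 - S (C(S) = -(7 + S) = -7 - S)
h(g, O) = -4 + O - 83*g (h(g, O) = -4 + (-83*g + O) = -4 + (O - 83*g) = -4 + O - 83*g)
-41616 - h(C(14), 1/(Q(-9) - 181)) = -41616 - (-4 + 1/(-9 - 181) - 83*(-7 - 1*14)) = -41616 - (-4 + 1/(-190) - 83*(-7 - 14)) = -41616 - (-4 - 1/190 - 83*(-21)) = -41616 - (-4 - 1/190 + 1743) = -41616 - 1*330409/190 = -41616 - 330409/190 = -8237449/190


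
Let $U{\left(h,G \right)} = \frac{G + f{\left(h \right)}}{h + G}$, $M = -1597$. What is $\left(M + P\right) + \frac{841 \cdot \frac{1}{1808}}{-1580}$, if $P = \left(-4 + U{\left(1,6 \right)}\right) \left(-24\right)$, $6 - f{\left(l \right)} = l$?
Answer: $- \frac{30768875327}{19996480} \approx -1538.7$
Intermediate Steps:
$f{\left(l \right)} = 6 - l$
$U{\left(h,G \right)} = \frac{6 + G - h}{G + h}$ ($U{\left(h,G \right)} = \frac{G - \left(-6 + h\right)}{h + G} = \frac{6 + G - h}{G + h}$)
$P = \frac{408}{7}$ ($P = \left(-4 + \frac{6 + 6 - 1}{6 + 1}\right) \left(-24\right) = \left(-4 + \frac{6 + 6 - 1}{7}\right) \left(-24\right) = \left(-4 + \frac{1}{7} \cdot 11\right) \left(-24\right) = \left(-4 + \frac{11}{7}\right) \left(-24\right) = \left(- \frac{17}{7}\right) \left(-24\right) = \frac{408}{7} \approx 58.286$)
$\left(M + P\right) + \frac{841 \cdot \frac{1}{1808}}{-1580} = \left(-1597 + \frac{408}{7}\right) + \frac{841 \cdot \frac{1}{1808}}{-1580} = - \frac{10771}{7} + 841 \cdot \frac{1}{1808} \left(- \frac{1}{1580}\right) = - \frac{10771}{7} + \frac{841}{1808} \left(- \frac{1}{1580}\right) = - \frac{10771}{7} - \frac{841}{2856640} = - \frac{30768875327}{19996480}$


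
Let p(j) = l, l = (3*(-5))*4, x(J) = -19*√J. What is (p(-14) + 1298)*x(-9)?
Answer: -70566*I ≈ -70566.0*I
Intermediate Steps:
l = -60 (l = -15*4 = -60)
p(j) = -60
(p(-14) + 1298)*x(-9) = (-60 + 1298)*(-57*I) = 1238*(-57*I) = -70566*I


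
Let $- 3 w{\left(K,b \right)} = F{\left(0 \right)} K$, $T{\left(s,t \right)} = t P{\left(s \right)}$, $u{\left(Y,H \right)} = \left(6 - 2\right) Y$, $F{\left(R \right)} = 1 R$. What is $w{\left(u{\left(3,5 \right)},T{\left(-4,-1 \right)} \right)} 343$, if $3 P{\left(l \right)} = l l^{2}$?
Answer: $0$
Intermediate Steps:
$F{\left(R \right)} = R$
$P{\left(l \right)} = \frac{l^{3}}{3}$ ($P{\left(l \right)} = \frac{l l^{2}}{3} = \frac{l^{3}}{3}$)
$u{\left(Y,H \right)} = 4 Y$
$T{\left(s,t \right)} = \frac{t s^{3}}{3}$ ($T{\left(s,t \right)} = t \frac{s^{3}}{3} = \frac{t s^{3}}{3}$)
$w{\left(K,b \right)} = 0$ ($w{\left(K,b \right)} = - \frac{0 K}{3} = \left(- \frac{1}{3}\right) 0 = 0$)
$w{\left(u{\left(3,5 \right)},T{\left(-4,-1 \right)} \right)} 343 = 0 \cdot 343 = 0$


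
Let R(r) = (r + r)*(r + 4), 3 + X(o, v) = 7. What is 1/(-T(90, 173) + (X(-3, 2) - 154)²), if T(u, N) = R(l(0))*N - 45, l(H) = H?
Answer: 1/22545 ≈ 4.4356e-5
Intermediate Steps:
X(o, v) = 4 (X(o, v) = -3 + 7 = 4)
R(r) = 2*r*(4 + r) (R(r) = (2*r)*(4 + r) = 2*r*(4 + r))
T(u, N) = -45 (T(u, N) = (2*0*(4 + 0))*N - 45 = (2*0*4)*N - 45 = 0*N - 45 = 0 - 45 = -45)
1/(-T(90, 173) + (X(-3, 2) - 154)²) = 1/(-1*(-45) + (4 - 154)²) = 1/(45 + (-150)²) = 1/(45 + 22500) = 1/22545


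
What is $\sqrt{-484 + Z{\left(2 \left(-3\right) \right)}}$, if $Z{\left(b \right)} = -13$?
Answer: $i \sqrt{497} \approx 22.293 i$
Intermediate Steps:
$\sqrt{-484 + Z{\left(2 \left(-3\right) \right)}} = \sqrt{-484 - 13} = \sqrt{-497} = i \sqrt{497}$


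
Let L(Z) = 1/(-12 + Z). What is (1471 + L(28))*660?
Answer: 3883605/4 ≈ 9.7090e+5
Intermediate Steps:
(1471 + L(28))*660 = (1471 + 1/(-12 + 28))*660 = (1471 + 1/16)*660 = (23537/16)*660 = 3883605/4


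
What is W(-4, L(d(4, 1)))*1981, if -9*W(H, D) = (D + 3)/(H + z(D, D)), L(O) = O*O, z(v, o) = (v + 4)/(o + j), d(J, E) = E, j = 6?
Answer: 55468/207 ≈ 267.96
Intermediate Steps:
z(v, o) = (4 + v)/(6 + o) (z(v, o) = (v + 4)/(o + 6) = (4 + v)/(6 + o))
L(O) = O**2
W(H, D) = -(3 + D)/(9*(H + (4 + D)/(6 + D))) (W(H, D) = -(D + 3)/(9*(H + (4 + D)/(6 + D))) = -(3 + D)/(9*(H + (4 + D)/(6 + D))))
W(-4, L(d(4, 1)))*1981 = -(3 + 1**2)*(6 + 1**2)/(36 + 9*1**2 + 9*(-4)*(6 + 1**2))*1981 = -(3 + 1)*(6 + 1)/(36 + 9*1 + 9*(-4)*(6 + 1))*1981 = -1*4*7/(36 + 9 + 9*(-4)*7)*1981 = -1*4*7/(36 + 9 - 252)*1981 = -1*4*7/(-207)*1981 = -1*(-1/207)*4*7*1981 = (28/207)*1981 = 55468/207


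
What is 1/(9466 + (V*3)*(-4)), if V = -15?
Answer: 1/9646 ≈ 0.00010367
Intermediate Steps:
1/(9466 + (V*3)*(-4)) = 1/(9466 - 15*3*(-4)) = 1/(9466 - 45*(-4)) = 1/(9466 + 180) = 1/9646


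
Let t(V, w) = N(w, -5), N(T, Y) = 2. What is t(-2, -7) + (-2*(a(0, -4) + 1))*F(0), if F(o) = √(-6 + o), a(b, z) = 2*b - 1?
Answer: 2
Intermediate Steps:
t(V, w) = 2
a(b, z) = -1 + 2*b
t(-2, -7) + (-2*(a(0, -4) + 1))*F(0) = 2 + (-2*((-1 + 2*0) + 1))*√(-6 + 0) = 2 + (-2*((-1 + 0) + 1))*√(-6) = 2 + (-2*(-1 + 1))*(I*√6) = 2 + (-2*0)*(I*√6) = 2 + 0*(I*√6) = 2 + 0 = 2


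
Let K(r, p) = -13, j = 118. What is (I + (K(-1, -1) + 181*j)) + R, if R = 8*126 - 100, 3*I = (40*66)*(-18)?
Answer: 6413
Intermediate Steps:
I = -15840 (I = ((40*66)*(-18))/3 = (2640*(-18))/3 = (⅓)*(-47520) = -15840)
R = 908 (R = 1008 - 100 = 908)
(I + (K(-1, -1) + 181*j)) + R = (-15840 + (-13 + 181*118)) + 908 = (-15840 + (-13 + 21358)) + 908 = (-15840 + 21345) + 908 = 5505 + 908 = 6413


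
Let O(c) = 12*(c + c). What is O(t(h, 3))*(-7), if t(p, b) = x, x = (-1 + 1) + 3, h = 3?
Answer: -504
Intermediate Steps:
x = 3 (x = 0 + 3 = 3)
t(p, b) = 3
O(c) = 24*c (O(c) = 12*(2*c) = 24*c)
O(t(h, 3))*(-7) = (24*3)*(-7) = 72*(-7) = -504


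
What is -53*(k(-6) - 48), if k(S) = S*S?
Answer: 636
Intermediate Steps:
k(S) = S²
-53*(k(-6) - 48) = -53*((-6)² - 48) = -53*(36 - 48) = -53*(-12) = 636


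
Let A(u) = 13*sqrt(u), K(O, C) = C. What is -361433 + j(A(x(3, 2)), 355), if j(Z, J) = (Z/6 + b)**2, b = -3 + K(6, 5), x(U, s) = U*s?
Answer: -2168405/6 + 26*sqrt(6)/3 ≈ -3.6138e+5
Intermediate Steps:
b = 2 (b = -3 + 5 = 2)
j(Z, J) = (2 + Z/6)**2 (j(Z, J) = (Z/6 + 2)**2 = (2 + Z/6)**2)
-361433 + j(A(x(3, 2)), 355) = -361433 + (12 + 13*sqrt(3*2))**2/36 = -361433 + (12 + 13*sqrt(6))**2/36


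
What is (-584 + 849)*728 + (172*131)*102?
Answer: 2491184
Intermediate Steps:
(-584 + 849)*728 + (172*131)*102 = 265*728 + 22532*102 = 192920 + 2298264 = 2491184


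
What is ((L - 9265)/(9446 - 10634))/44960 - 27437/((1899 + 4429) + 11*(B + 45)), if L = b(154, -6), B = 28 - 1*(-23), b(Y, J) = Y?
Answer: -61058789089/16433239680 ≈ -3.7156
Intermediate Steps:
B = 51 (B = 28 + 23 = 51)
L = 154
((L - 9265)/(9446 - 10634))/44960 - 27437/((1899 + 4429) + 11*(B + 45)) = ((154 - 9265)/(9446 - 10634))/44960 - 27437/((1899 + 4429) + 11*(51 + 45)) = -9111/(-1188)*(1/44960) - 27437/(6328 + 11*96) = -9111*(-1/1188)*(1/44960) - 27437/(6328 + 1056) = (3037/396)*(1/44960) - 27437/7384 = 3037/17804160 - 27437*1/7384 = 3037/17804160 - 27437/7384 = -61058789089/16433239680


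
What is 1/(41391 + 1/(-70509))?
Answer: 70509/2918438018 ≈ 2.4160e-5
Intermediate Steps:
1/(41391 + 1/(-70509)) = 1/(41391 - 1/70509) = 1/(2918438018/70509) = 70509/2918438018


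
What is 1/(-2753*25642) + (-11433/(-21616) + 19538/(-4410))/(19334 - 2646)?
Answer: -937710490025761/4010682547050197760 ≈ -0.00023380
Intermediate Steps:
1/(-2753*25642) + (-11433/(-21616) + 19538/(-4410))/(19334 - 2646) = -1/2753*1/25642 + (-11433*(-1/21616) + 19538*(-1/4410))/16688 = -1/70592426 + (11433/21616 - 9769/2205)*(1/16688) = -1/70592426 - 26565277/6809040*1/16688 = -1/70592426 - 26565277/113629259520 = -937710490025761/4010682547050197760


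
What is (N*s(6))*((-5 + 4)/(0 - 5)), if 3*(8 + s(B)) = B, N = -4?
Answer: 24/5 ≈ 4.8000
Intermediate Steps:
s(B) = -8 + B/3
(N*s(6))*((-5 + 4)/(0 - 5)) = (-4*(-8 + (1/3)*6))*((-5 + 4)/(0 - 5)) = (-4*(-8 + 2))*(-1/(-5)) = (-4*(-6))*(-1*(-1/5)) = 24*(1/5) = 24/5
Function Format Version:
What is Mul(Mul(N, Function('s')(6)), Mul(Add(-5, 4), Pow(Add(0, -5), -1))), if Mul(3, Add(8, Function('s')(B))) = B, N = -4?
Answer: Rational(24, 5) ≈ 4.8000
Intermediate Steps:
Function('s')(B) = Add(-8, Mul(Rational(1, 3), B))
Mul(Mul(N, Function('s')(6)), Mul(Add(-5, 4), Pow(Add(0, -5), -1))) = Mul(Mul(-4, Add(-8, Mul(Rational(1, 3), 6))), Mul(Add(-5, 4), Pow(Add(0, -5), -1))) = Mul(Mul(-4, Add(-8, 2)), Mul(-1, Pow(-5, -1))) = Mul(Mul(-4, -6), Mul(-1, Rational(-1, 5))) = Mul(24, Rational(1, 5)) = Rational(24, 5)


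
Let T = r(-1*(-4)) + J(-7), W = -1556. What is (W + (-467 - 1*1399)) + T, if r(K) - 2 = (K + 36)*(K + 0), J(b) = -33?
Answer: -3293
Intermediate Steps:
r(K) = 2 + K*(36 + K) (r(K) = 2 + (K + 36)*(K + 0) = 2 + (36 + K)*K = 2 + K*(36 + K))
T = 129 (T = (2 + (-1*(-4))² + 36*(-1*(-4))) - 33 = (2 + 4² + 36*4) - 33 = (2 + 16 + 144) - 33 = 162 - 33 = 129)
(W + (-467 - 1*1399)) + T = (-1556 + (-467 - 1*1399)) + 129 = (-1556 + (-467 - 1399)) + 129 = (-1556 - 1866) + 129 = -3422 + 129 = -3293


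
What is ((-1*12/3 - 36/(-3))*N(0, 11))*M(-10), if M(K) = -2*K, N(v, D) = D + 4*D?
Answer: 8800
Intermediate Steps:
N(v, D) = 5*D
((-1*12/3 - 36/(-3))*N(0, 11))*M(-10) = ((-1*12/3 - 36/(-3))*(5*11))*(-2*(-10)) = ((-12*⅓ - 36*(-⅓))*55)*20 = ((-4 + 12)*55)*20 = (8*55)*20 = 440*20 = 8800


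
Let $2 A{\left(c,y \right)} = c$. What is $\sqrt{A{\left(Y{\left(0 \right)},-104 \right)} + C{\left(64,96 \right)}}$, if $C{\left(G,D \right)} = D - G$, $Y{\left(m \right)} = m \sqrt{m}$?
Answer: $4 \sqrt{2} \approx 5.6569$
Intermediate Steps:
$Y{\left(m \right)} = m^{\frac{3}{2}}$
$A{\left(c,y \right)} = \frac{c}{2}$
$\sqrt{A{\left(Y{\left(0 \right)},-104 \right)} + C{\left(64,96 \right)}} = \sqrt{\frac{0^{\frac{3}{2}}}{2} + \left(96 - 64\right)} = \sqrt{\frac{1}{2} \cdot 0 + \left(96 - 64\right)} = \sqrt{0 + 32} = \sqrt{32} = 4 \sqrt{2}$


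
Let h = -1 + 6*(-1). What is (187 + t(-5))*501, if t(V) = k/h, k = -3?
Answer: 657312/7 ≈ 93902.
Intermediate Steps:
h = -7 (h = -1 - 6 = -7)
t(V) = 3/7 (t(V) = -3/(-7) = -3*(-⅐) = 3/7)
(187 + t(-5))*501 = (187 + 3/7)*501 = (1312/7)*501 = 657312/7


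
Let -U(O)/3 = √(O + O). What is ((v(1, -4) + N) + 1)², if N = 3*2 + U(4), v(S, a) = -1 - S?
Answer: 97 - 60*√2 ≈ 12.147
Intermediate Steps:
U(O) = -3*√2*√O (U(O) = -3*√(O + O) = -3*√2*√O)
N = 6 - 6*√2 (N = 3*2 - 3*√2*√4 = 6 - 3*√2*2 = 6 - 6*√2 ≈ -2.4853)
((v(1, -4) + N) + 1)² = (((-1 - 1*1) + (6 - 6*√2)) + 1)² = (((-1 - 1) + (6 - 6*√2)) + 1)² = ((-2 + (6 - 6*√2)) + 1)² = ((4 - 6*√2) + 1)² = (5 - 6*√2)²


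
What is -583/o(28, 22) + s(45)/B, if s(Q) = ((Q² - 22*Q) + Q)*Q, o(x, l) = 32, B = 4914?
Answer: -24253/2912 ≈ -8.3286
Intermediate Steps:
s(Q) = Q*(Q² - 21*Q) (s(Q) = (Q² - 21*Q)*Q = Q*(Q² - 21*Q))
-583/o(28, 22) + s(45)/B = -583/32 + (45²*(-21 + 45))/4914 = -583*1/32 + (2025*24)*(1/4914) = -583/32 + 48600*(1/4914) = -583/32 + 900/91 = -24253/2912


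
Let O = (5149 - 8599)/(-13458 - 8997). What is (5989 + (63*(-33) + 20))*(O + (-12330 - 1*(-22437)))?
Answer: 19820835790/499 ≈ 3.9721e+7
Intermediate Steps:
O = 230/1497 (O = -3450/(-22455) = -3450*(-1/22455) = 230/1497 ≈ 0.15364)
(5989 + (63*(-33) + 20))*(O + (-12330 - 1*(-22437))) = (5989 + (63*(-33) + 20))*(230/1497 + (-12330 - 1*(-22437))) = (5989 + (-2079 + 20))*(230/1497 + (-12330 + 22437)) = (5989 - 2059)*(230/1497 + 10107) = 3930*(15130409/1497) = 19820835790/499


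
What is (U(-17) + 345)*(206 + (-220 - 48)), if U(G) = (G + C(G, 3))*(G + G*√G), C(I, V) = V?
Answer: -36146 - 14756*I*√17 ≈ -36146.0 - 60841.0*I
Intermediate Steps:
U(G) = (3 + G)*(G + G^(3/2)) (U(G) = (G + 3)*(G + G*√G) = (3 + G)*(G + G^(3/2)))
(U(-17) + 345)*(206 + (-220 - 48)) = (((-17)² + (-17)^(5/2) + 3*(-17) + 3*(-17)^(3/2)) + 345)*(206 + (-220 - 48)) = ((289 + 289*I*√17 - 51 + 3*(-17*I*√17)) + 345)*(206 - 268) = ((289 + 289*I*√17 - 51 - 51*I*√17) + 345)*(-62) = ((238 + 238*I*√17) + 345)*(-62) = (583 + 238*I*√17)*(-62) = -36146 - 14756*I*√17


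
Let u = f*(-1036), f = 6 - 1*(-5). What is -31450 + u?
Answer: -42846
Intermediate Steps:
f = 11 (f = 6 + 5 = 11)
u = -11396 (u = 11*(-1036) = -11396)
-31450 + u = -31450 - 11396 = -42846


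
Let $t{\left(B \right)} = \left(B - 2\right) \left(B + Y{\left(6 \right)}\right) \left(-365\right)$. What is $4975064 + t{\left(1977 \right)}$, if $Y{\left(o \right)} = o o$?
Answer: $-1446146311$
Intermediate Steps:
$Y{\left(o \right)} = o^{2}$
$t{\left(B \right)} = - 365 \left(-2 + B\right) \left(36 + B\right)$ ($t{\left(B \right)} = \left(B - 2\right) \left(B + 6^{2}\right) \left(-365\right) = \left(B - 2\right) \left(B + 36\right) \left(-365\right) = \left(-2 + B\right) \left(36 + B\right) \left(-365\right) = - 365 \left(-2 + B\right) \left(36 + B\right)$)
$4975064 + t{\left(1977 \right)} = 4975064 - \left(24508290 + 1426613085\right) = 4975064 - 1451121375 = -1446146311$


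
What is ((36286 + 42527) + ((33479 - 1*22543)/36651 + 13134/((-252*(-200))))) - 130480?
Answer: -1767384947929/34207600 ≈ -51666.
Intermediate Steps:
((36286 + 42527) + ((33479 - 1*22543)/36651 + 13134/((-252*(-200))))) - 130480 = (78813 + ((33479 - 22543)*(1/36651) + 13134/50400)) - 130480 = (78813 + (10936*(1/36651) + 13134*(1/50400))) - 130480 = (78813 + (10936/36651 + 2189/8400)) - 130480 = (78813 + 19121271/34207600) - 130480 = 2696022700071/34207600 - 130480 = -1767384947929/34207600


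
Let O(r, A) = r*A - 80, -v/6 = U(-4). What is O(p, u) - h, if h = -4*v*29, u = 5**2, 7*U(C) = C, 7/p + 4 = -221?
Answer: 19967/63 ≈ 316.94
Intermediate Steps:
p = -7/225 (p = 7/(-4 - 221) = 7/(-225) = 7*(-1/225) = -7/225 ≈ -0.031111)
U(C) = C/7
v = 24/7 (v = -6*(-4)/7 = -6*(-4/7) = 24/7 ≈ 3.4286)
u = 25
O(r, A) = -80 + A*r (O(r, A) = A*r - 80 = -80 + A*r)
h = -2784/7 (h = -4*24/7*29 = -96/7*29 = -2784/7 ≈ -397.71)
O(p, u) - h = (-80 + 25*(-7/225)) - 1*(-2784/7) = (-80 - 7/9) + 2784/7 = -727/9 + 2784/7 = 19967/63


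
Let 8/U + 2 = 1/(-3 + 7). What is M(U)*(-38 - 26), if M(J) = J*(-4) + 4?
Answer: -9984/7 ≈ -1426.3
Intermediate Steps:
U = -32/7 (U = 8/(-2 + 1/(-3 + 7)) = 8/(-2 + 1/4) = 8/(-2 + ¼) = 8/(-7/4) = 8*(-4/7) = -32/7 ≈ -4.5714)
M(J) = 4 - 4*J (M(J) = -4*J + 4 = 4 - 4*J)
M(U)*(-38 - 26) = (4 - 4*(-32/7))*(-38 - 26) = (4 + 128/7)*(-64) = (156/7)*(-64) = -9984/7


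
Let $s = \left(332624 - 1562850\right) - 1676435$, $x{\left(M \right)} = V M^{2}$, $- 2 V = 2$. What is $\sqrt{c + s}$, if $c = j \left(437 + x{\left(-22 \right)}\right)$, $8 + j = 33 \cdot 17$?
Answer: $2 i \sqrt{733163} \approx 1712.5 i$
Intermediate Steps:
$V = -1$ ($V = \left(- \frac{1}{2}\right) 2 = -1$)
$x{\left(M \right)} = - M^{2}$
$s = -2906661$ ($s = -1230226 - 1676435 = -2906661$)
$j = 553$ ($j = -8 + 33 \cdot 17 = -8 + 561 = 553$)
$c = -25991$ ($c = 553 \left(437 - \left(-22\right)^{2}\right) = 553 \left(437 - 484\right) = 553 \left(-47\right) = -25991$)
$\sqrt{c + s} = \sqrt{-25991 - 2906661} = \sqrt{-2932652} = 2 i \sqrt{733163}$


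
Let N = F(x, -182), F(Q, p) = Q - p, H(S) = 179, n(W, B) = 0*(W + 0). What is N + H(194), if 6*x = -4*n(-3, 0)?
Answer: 361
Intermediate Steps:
n(W, B) = 0 (n(W, B) = 0*W = 0)
x = 0 (x = (-4*0)/6 = (⅙)*0 = 0)
N = 182 (N = 0 - 1*(-182) = 0 + 182 = 182)
N + H(194) = 182 + 179 = 361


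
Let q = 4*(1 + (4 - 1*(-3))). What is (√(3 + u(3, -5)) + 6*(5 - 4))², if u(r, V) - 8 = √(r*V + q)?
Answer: (6 + √(11 + √17))² ≈ 97.789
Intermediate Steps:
q = 32 (q = 4*(1 + (4 + 3)) = 4*(1 + 7) = 4*8 = 32)
u(r, V) = 8 + √(32 + V*r) (u(r, V) = 8 + √(r*V + 32) = 8 + √(V*r + 32) = 8 + √(32 + V*r))
(√(3 + u(3, -5)) + 6*(5 - 4))² = (√(3 + (8 + √(32 - 5*3))) + 6*(5 - 4))² = (√(3 + (8 + √(32 - 15))) + 6*1)² = (√(3 + (8 + √17)) + 6)² = (√(11 + √17) + 6)² = (6 + √(11 + √17))²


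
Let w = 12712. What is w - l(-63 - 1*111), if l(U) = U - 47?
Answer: 12933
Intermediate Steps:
l(U) = -47 + U
w - l(-63 - 1*111) = 12712 - (-47 + (-63 - 1*111)) = 12712 - (-47 + (-63 - 111)) = 12712 - (-47 - 174) = 12712 - 1*(-221) = 12712 + 221 = 12933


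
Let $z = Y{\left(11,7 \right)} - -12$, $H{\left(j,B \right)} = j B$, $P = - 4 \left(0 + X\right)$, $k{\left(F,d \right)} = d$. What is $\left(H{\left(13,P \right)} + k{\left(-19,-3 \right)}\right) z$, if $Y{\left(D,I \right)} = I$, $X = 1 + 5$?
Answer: $-5985$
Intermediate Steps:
$X = 6$
$P = -24$ ($P = - 4 \left(0 + 6\right) = \left(-4\right) 6 = -24$)
$H{\left(j,B \right)} = B j$
$z = 19$ ($z = 7 - -12 = 7 + 12 = 19$)
$\left(H{\left(13,P \right)} + k{\left(-19,-3 \right)}\right) z = \left(\left(-24\right) 13 - 3\right) 19 = \left(-312 - 3\right) 19 = \left(-315\right) 19 = -5985$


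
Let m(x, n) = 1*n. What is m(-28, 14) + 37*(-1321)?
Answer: -48863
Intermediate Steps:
m(x, n) = n
m(-28, 14) + 37*(-1321) = 14 + 37*(-1321) = 14 - 48877 = -48863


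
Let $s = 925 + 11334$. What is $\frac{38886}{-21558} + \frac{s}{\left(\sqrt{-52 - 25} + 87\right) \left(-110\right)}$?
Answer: $\frac{- 712910 \sqrt{77} + 106069757 i}{395230 \left(\sqrt{77} - 87 i\right)} \approx -3.0719 + 0.1279 i$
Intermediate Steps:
$s = 12259$
$\frac{38886}{-21558} + \frac{s}{\left(\sqrt{-52 - 25} + 87\right) \left(-110\right)} = \frac{38886}{-21558} + \frac{12259}{\left(\sqrt{-52 - 25} + 87\right) \left(-110\right)} = 38886 \left(- \frac{1}{21558}\right) + \frac{12259}{\left(\sqrt{-77} + 87\right) \left(-110\right)} = - \frac{6481}{3593} + \frac{12259}{\left(i \sqrt{77} + 87\right) \left(-110\right)} = - \frac{6481}{3593} + \frac{12259}{\left(87 + i \sqrt{77}\right) \left(-110\right)} = - \frac{6481}{3593} + \frac{12259}{-9570 - 110 i \sqrt{77}}$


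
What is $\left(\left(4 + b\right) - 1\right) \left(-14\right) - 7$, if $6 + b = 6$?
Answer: $-49$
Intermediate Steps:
$b = 0$ ($b = -6 + 6 = 0$)
$\left(\left(4 + b\right) - 1\right) \left(-14\right) - 7 = \left(\left(4 + 0\right) - 1\right) \left(-14\right) - 7 = \left(4 - 1\right) \left(-14\right) - 7 = 3 \left(-14\right) - 7 = -42 - 7 = -49$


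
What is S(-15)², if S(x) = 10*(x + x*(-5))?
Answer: 360000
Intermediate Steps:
S(x) = -40*x (S(x) = 10*(x - 5*x) = 10*(-4*x) = -40*x)
S(-15)² = (-40*(-15))² = 600² = 360000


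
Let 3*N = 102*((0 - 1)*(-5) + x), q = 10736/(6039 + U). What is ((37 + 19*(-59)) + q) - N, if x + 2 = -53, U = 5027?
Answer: 310336/503 ≈ 616.97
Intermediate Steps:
x = -55 (x = -2 - 53 = -55)
q = 488/503 (q = 10736/(6039 + 5027) = 10736/11066 = 10736*(1/11066) = 488/503 ≈ 0.97018)
N = -1700 (N = (102*((0 - 1)*(-5) - 55))/3 = (102*(-1*(-5) - 55))/3 = (102*(5 - 55))/3 = (102*(-50))/3 = (⅓)*(-5100) = -1700)
((37 + 19*(-59)) + q) - N = ((37 + 19*(-59)) + 488/503) - 1*(-1700) = ((37 - 1121) + 488/503) + 1700 = (-1084 + 488/503) + 1700 = -544764/503 + 1700 = 310336/503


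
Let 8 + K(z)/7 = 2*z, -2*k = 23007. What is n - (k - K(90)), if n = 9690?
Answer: 44795/2 ≈ 22398.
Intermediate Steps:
k = -23007/2 (k = -½*23007 = -23007/2 ≈ -11504.)
K(z) = -56 + 14*z (K(z) = -56 + 7*(2*z) = -56 + 14*z)
n - (k - K(90)) = 9690 - (-23007/2 - (-56 + 14*90)) = 9690 - (-23007/2 - (-56 + 1260)) = 9690 - (-23007/2 - 1*1204) = 9690 - (-23007/2 - 1204) = 9690 - 1*(-25415/2) = 9690 + 25415/2 = 44795/2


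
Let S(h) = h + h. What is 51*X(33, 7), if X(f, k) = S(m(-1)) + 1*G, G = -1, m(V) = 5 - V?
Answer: 561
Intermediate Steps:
S(h) = 2*h
X(f, k) = 11 (X(f, k) = 2*(5 - 1*(-1)) + 1*(-1) = 2*(5 + 1) - 1 = 2*6 - 1 = 12 - 1 = 11)
51*X(33, 7) = 51*11 = 561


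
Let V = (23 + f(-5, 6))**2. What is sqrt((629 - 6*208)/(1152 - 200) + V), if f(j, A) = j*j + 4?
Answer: sqrt(612514182)/476 ≈ 51.994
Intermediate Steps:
f(j, A) = 4 + j**2 (f(j, A) = j**2 + 4 = 4 + j**2)
V = 2704 (V = (23 + (4 + (-5)**2))**2 = (23 + (4 + 25))**2 = (23 + 29)**2 = 52**2 = 2704)
sqrt((629 - 6*208)/(1152 - 200) + V) = sqrt((629 - 6*208)/(1152 - 200) + 2704) = sqrt((629 - 1248)/952 + 2704) = sqrt(-619*1/952 + 2704) = sqrt(-619/952 + 2704) = sqrt(2573589/952) = sqrt(612514182)/476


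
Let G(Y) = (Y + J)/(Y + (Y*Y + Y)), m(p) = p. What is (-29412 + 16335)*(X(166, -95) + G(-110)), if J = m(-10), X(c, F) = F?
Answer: 13666918/11 ≈ 1.2424e+6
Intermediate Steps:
J = -10
G(Y) = (-10 + Y)/(Y² + 2*Y) (G(Y) = (Y - 10)/(Y + (Y*Y + Y)) = (-10 + Y)/(Y + (Y² + Y)) = (-10 + Y)/(Y + (Y + Y²)) = (-10 + Y)/(Y² + 2*Y))
(-29412 + 16335)*(X(166, -95) + G(-110)) = (-29412 + 16335)*(-95 + (-10 - 110)/((-110)*(2 - 110))) = -13077*(-95 - 1/110*(-120)/(-108)) = -13077*(-95 - 1/110*(-1/108)*(-120)) = -13077*(-95 - 1/99) = -13077*(-9406/99) = 13666918/11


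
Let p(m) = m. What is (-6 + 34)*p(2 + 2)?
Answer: 112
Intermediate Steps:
(-6 + 34)*p(2 + 2) = (-6 + 34)*(2 + 2) = 28*4 = 112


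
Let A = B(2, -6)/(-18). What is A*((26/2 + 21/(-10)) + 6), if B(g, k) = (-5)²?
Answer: -845/36 ≈ -23.472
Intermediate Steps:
B(g, k) = 25
A = -25/18 (A = 25/(-18) = 25*(-1/18) = -25/18 ≈ -1.3889)
A*((26/2 + 21/(-10)) + 6) = -25*((26/2 + 21/(-10)) + 6)/18 = -25*((26*(½) + 21*(-⅒)) + 6)/18 = -25*((13 - 21/10) + 6)/18 = -25*(109/10 + 6)/18 = -25/18*169/10 = -845/36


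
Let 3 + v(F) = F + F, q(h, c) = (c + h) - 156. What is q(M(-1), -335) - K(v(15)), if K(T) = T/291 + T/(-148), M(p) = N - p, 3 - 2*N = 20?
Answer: -7155179/14356 ≈ -498.41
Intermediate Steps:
N = -17/2 (N = 3/2 - ½*20 = 3/2 - 10 = -17/2 ≈ -8.5000)
M(p) = -17/2 - p
q(h, c) = -156 + c + h
v(F) = -3 + 2*F (v(F) = -3 + (F + F) = -3 + 2*F)
K(T) = -143*T/43068 (K(T) = T*(1/291) + T*(-1/148) = T/291 - T/148 = -143*T/43068)
q(M(-1), -335) - K(v(15)) = (-156 - 335 + (-17/2 - 1*(-1))) - (-143)*(-3 + 2*15)/43068 = (-156 - 335 + (-17/2 + 1)) - (-143)*(-3 + 30)/43068 = (-156 - 335 - 15/2) - (-143)*27/43068 = -997/2 - 1*(-1287/14356) = -997/2 + 1287/14356 = -7155179/14356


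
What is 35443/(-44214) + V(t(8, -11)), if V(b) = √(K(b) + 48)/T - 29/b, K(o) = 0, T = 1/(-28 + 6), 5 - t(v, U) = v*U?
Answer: -1526135/1370634 - 88*√3 ≈ -153.53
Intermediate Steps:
t(v, U) = 5 - U*v (t(v, U) = 5 - v*U = 5 - U*v)
T = -1/22 (T = 1/(-22) = -1/22 ≈ -0.045455)
V(b) = -88*√3 - 29/b (V(b) = √(0 + 48)/(-1/22) - 29/b = √48*(-22) - 29/b = (4*√3)*(-22) - 29/b = -88*√3 - 29/b)
35443/(-44214) + V(t(8, -11)) = 35443/(-44214) + (-88*√3 - 29/(5 - 1*(-11)*8)) = 35443*(-1/44214) + (-88*√3 - 29/(5 + 88)) = -35443/44214 + (-88*√3 - 29/93) = -35443/44214 + (-29/93 - 88*√3) = -1526135/1370634 - 88*√3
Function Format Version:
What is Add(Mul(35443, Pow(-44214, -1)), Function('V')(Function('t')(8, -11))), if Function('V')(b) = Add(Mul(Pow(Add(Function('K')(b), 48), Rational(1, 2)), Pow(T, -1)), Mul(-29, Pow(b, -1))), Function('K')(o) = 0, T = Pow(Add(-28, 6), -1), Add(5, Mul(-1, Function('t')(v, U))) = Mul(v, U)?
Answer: Add(Rational(-1526135, 1370634), Mul(-88, Pow(3, Rational(1, 2)))) ≈ -153.53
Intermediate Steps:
Function('t')(v, U) = Add(5, Mul(-1, U, v)) (Function('t')(v, U) = Add(5, Mul(-1, Mul(v, U))) = Add(5, Mul(-1, Mul(U, v))) = Add(5, Mul(-1, U, v)))
T = Rational(-1, 22) (T = Pow(-22, -1) = Rational(-1, 22) ≈ -0.045455)
Function('V')(b) = Add(Mul(-88, Pow(3, Rational(1, 2))), Mul(-29, Pow(b, -1))) (Function('V')(b) = Add(Mul(Pow(Add(0, 48), Rational(1, 2)), Pow(Rational(-1, 22), -1)), Mul(-29, Pow(b, -1))) = Add(Mul(Pow(48, Rational(1, 2)), -22), Mul(-29, Pow(b, -1))) = Add(Mul(Mul(4, Pow(3, Rational(1, 2))), -22), Mul(-29, Pow(b, -1))) = Add(Mul(-88, Pow(3, Rational(1, 2))), Mul(-29, Pow(b, -1))))
Add(Mul(35443, Pow(-44214, -1)), Function('V')(Function('t')(8, -11))) = Add(Mul(35443, Pow(-44214, -1)), Add(Mul(-88, Pow(3, Rational(1, 2))), Mul(-29, Pow(Add(5, Mul(-1, -11, 8)), -1)))) = Add(Mul(35443, Rational(-1, 44214)), Add(Mul(-88, Pow(3, Rational(1, 2))), Mul(-29, Pow(Add(5, 88), -1)))) = Add(Rational(-35443, 44214), Add(Mul(-88, Pow(3, Rational(1, 2))), Mul(-29, Pow(93, -1)))) = Add(Rational(-35443, 44214), Add(Mul(-88, Pow(3, Rational(1, 2))), Mul(-29, Rational(1, 93)))) = Add(Rational(-35443, 44214), Add(Mul(-88, Pow(3, Rational(1, 2))), Rational(-29, 93))) = Add(Rational(-35443, 44214), Add(Rational(-29, 93), Mul(-88, Pow(3, Rational(1, 2))))) = Add(Rational(-1526135, 1370634), Mul(-88, Pow(3, Rational(1, 2))))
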